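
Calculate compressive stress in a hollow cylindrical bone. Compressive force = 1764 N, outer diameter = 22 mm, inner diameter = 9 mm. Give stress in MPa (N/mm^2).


A = pi*(r_o^2 - r_i^2)
r_o = 11 mm, r_i = 4.5 mm
A = 316.515 mm^2
sigma = F/A = 1764 / 316.515
sigma = 5.573 MPa


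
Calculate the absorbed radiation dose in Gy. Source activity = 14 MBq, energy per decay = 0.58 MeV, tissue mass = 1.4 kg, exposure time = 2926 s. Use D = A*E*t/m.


A = 14 MBq = 1.4000e+07 Bq
E = 0.58 MeV = 9.2916e-14 J
D = A*E*t/m = 1.4000e+07*9.2916e-14*2926/1.4
D = 0.002719 Gy


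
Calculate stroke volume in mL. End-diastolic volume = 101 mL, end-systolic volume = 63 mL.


SV = EDV - ESV
SV = 101 - 63
SV = 38 mL


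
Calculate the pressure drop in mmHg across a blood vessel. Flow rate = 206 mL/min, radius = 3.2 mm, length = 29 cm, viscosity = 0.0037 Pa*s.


dP = 8*mu*L*Q / (pi*r^4)
Q = 206 mL/min = 3.43333e-06 m^3/s
dP = 89.4655 Pa = 89.4655 / 133.322 mmHg = 0.671 mmHg


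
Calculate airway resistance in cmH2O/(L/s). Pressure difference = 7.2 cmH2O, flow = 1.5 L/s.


R = dP / flow
R = 7.2 / 1.5
R = 4.8 cmH2O/(L/s)


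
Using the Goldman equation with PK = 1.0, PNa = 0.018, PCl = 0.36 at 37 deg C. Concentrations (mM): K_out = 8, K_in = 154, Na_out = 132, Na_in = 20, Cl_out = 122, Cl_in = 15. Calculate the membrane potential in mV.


Vm = (RT/F)*ln((PK*Ko + PNa*Nao + PCl*Cli)/(PK*Ki + PNa*Nai + PCl*Clo))
Numer = 15.776, Denom = 198.28
Vm = -67.65 mV


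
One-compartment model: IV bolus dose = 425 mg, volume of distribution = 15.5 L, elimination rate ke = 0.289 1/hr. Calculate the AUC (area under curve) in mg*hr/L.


C0 = Dose/Vd = 425/15.5 = 27.4194 mg/L
AUC = C0/ke = 27.4194/0.289
AUC = 94.88 mg*hr/L


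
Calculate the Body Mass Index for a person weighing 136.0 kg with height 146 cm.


BMI = weight / height^2
height = 146 cm = 1.46 m
BMI = 136.0 / 1.46^2
BMI = 63.8 kg/m^2


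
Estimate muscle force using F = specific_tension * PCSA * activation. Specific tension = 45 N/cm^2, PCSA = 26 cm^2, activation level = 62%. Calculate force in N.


F = sigma * PCSA * activation
F = 45 * 26 * 0.62
F = 725.4 N


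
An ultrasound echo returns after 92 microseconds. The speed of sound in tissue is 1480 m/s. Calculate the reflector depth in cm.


depth = c * t / 2
t = 92 us = 9.2000e-05 s
depth = 1480 * 9.2000e-05 / 2
depth = 0.06808 m = 6.808 cm


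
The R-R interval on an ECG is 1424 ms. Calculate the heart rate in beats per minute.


HR = 60 / RR_interval(s)
RR = 1424 ms = 1.424 s
HR = 60 / 1.424 = 42.13 bpm


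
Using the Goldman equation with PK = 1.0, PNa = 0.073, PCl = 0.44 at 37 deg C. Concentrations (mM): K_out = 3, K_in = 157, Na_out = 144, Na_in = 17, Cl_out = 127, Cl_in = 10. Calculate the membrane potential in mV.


Vm = (RT/F)*ln((PK*Ko + PNa*Nao + PCl*Cli)/(PK*Ki + PNa*Nai + PCl*Clo))
Numer = 17.912, Denom = 214.121
Vm = -66.31 mV


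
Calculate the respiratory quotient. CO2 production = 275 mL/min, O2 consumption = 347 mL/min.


RQ = VCO2 / VO2
RQ = 275 / 347
RQ = 0.7925


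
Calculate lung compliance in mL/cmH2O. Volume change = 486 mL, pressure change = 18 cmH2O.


C = dV / dP
C = 486 / 18
C = 27 mL/cmH2O


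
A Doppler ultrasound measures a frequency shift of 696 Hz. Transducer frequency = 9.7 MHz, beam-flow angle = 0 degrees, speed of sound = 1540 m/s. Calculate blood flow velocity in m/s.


v = fd * c / (2 * f0 * cos(theta))
v = 696 * 1540 / (2 * 9.7000e+06 * cos(0))
v = 0.05525 m/s


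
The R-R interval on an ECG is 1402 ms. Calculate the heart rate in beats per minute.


HR = 60 / RR_interval(s)
RR = 1402 ms = 1.402 s
HR = 60 / 1.402 = 42.8 bpm


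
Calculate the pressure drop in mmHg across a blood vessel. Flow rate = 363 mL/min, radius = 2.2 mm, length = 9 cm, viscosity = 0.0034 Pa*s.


dP = 8*mu*L*Q / (pi*r^4)
Q = 363 mL/min = 6.05e-06 m^3/s
dP = 201.246 Pa = 201.246 / 133.322 mmHg = 1.509 mmHg


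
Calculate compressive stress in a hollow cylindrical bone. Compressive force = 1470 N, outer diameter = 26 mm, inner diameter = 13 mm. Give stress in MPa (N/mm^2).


A = pi*(r_o^2 - r_i^2)
r_o = 13 mm, r_i = 6.5 mm
A = 398.197 mm^2
sigma = F/A = 1470 / 398.197
sigma = 3.692 MPa


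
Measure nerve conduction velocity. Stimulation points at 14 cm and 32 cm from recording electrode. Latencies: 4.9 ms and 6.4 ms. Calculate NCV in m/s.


Distance = (32 - 14) / 100 = 0.18 m
dt = (6.4 - 4.9) / 1000 = 0.0015 s
NCV = dist / dt = 120 m/s


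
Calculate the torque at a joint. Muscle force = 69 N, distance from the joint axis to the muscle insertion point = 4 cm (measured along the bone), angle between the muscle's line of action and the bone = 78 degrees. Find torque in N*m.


Torque = F * d * sin(theta)   (moment arm = d*sin(theta))
d = 4 cm = 0.04 m
Torque = 69 * 0.04 * sin(78)
Torque = 2.7 N*m


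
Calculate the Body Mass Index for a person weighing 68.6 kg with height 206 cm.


BMI = weight / height^2
height = 206 cm = 2.06 m
BMI = 68.6 / 2.06^2
BMI = 16.17 kg/m^2


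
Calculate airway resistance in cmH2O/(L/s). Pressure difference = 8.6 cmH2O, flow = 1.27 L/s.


R = dP / flow
R = 8.6 / 1.27
R = 6.772 cmH2O/(L/s)


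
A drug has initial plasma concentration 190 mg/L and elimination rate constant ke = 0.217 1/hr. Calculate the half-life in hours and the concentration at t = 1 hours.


t_half = ln(2) / ke = 0.693147 / 0.217 = 3.194 hr
C(t) = C0 * exp(-ke*t) = 190 * exp(-0.217*1)
C(1) = 152.9 mg/L


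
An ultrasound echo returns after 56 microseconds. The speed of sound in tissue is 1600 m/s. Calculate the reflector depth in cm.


depth = c * t / 2
t = 56 us = 5.6000e-05 s
depth = 1600 * 5.6000e-05 / 2
depth = 0.0448 m = 4.48 cm


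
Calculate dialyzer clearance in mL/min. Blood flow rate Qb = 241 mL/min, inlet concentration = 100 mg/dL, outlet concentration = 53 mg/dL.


K = Qb * (Cb_in - Cb_out) / Cb_in
K = 241 * (100 - 53) / 100
K = 113.3 mL/min


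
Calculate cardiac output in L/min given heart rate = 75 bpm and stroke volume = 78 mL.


CO = HR * SV
CO = 75 * 78 / 1000
CO = 5.85 L/min


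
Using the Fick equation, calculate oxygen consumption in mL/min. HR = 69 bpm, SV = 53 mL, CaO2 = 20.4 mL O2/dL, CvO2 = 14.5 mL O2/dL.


CO = HR*SV = 69*53/1000 = 3.657 L/min
a-v O2 diff = 20.4 - 14.5 = 5.9 mL/dL
VO2 = CO * (CaO2-CvO2) * 10 dL/L
VO2 = 3.657 * 5.9 * 10
VO2 = 215.8 mL/min


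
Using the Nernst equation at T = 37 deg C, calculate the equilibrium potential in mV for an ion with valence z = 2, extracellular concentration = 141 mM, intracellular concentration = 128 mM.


E = (RT/(zF)) * ln(C_out/C_in)
T = 37 + 273.15 = 310.15 K
E = (8.314 * 310.15 / (2 * 96485)) * ln(141/128)
E = 1.293 mV


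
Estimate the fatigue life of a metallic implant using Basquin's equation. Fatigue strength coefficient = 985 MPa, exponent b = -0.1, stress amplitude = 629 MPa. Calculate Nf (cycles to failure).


sigma_a = sigma_f' * (2Nf)^b
2Nf = (sigma_a/sigma_f')^(1/b)
2Nf = (629/985)^(1/-0.1)
2Nf = 88.68616
Nf = 44.34


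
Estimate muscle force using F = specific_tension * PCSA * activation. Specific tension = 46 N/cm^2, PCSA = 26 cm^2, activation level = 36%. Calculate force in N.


F = sigma * PCSA * activation
F = 46 * 26 * 0.36
F = 430.6 N


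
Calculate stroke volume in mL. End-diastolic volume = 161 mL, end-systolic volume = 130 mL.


SV = EDV - ESV
SV = 161 - 130
SV = 31 mL


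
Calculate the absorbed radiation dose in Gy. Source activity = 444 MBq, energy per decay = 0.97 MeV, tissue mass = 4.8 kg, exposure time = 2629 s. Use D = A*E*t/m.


A = 444 MBq = 4.4400e+08 Bq
E = 0.97 MeV = 1.55394e-13 J
D = A*E*t/m = 4.4400e+08*1.55394e-13*2629/4.8
D = 0.03779 Gy


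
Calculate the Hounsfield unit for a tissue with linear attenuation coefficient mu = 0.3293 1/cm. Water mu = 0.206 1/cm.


HU = ((mu_tissue - mu_water) / mu_water) * 1000
HU = ((0.3293 - 0.206) / 0.206) * 1000
HU = 598.5


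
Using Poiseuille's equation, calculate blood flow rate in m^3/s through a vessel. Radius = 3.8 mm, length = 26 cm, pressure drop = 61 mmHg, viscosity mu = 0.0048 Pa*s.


Q = pi*r^4*dP / (8*mu*L)
r = 0.0038 m, L = 0.26 m
dP = 61 mmHg = 8132.642 Pa
Q = 5.3359e-04 m^3/s


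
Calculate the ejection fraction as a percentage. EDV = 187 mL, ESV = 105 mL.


SV = EDV - ESV = 187 - 105 = 82 mL
EF = SV/EDV * 100 = 82/187 * 100
EF = 43.85%


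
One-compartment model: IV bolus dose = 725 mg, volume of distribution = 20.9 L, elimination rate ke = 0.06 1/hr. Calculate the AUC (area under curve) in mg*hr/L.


C0 = Dose/Vd = 725/20.9 = 34.689 mg/L
AUC = C0/ke = 34.689/0.06
AUC = 578.1 mg*hr/L


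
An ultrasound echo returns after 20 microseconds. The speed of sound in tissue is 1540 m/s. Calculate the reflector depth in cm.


depth = c * t / 2
t = 20 us = 2.0000e-05 s
depth = 1540 * 2.0000e-05 / 2
depth = 0.0154 m = 1.54 cm


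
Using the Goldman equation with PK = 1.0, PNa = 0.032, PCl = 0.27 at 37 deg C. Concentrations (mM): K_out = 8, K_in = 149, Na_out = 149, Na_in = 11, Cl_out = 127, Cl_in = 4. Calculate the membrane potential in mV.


Vm = (RT/F)*ln((PK*Ko + PNa*Nao + PCl*Cli)/(PK*Ki + PNa*Nai + PCl*Clo))
Numer = 13.848, Denom = 183.642
Vm = -69.08 mV


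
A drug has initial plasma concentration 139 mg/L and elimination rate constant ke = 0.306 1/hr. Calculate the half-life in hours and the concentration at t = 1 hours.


t_half = ln(2) / ke = 0.693147 / 0.306 = 2.265 hr
C(t) = C0 * exp(-ke*t) = 139 * exp(-0.306*1)
C(1) = 102.4 mg/L


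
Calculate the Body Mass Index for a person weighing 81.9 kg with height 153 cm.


BMI = weight / height^2
height = 153 cm = 1.53 m
BMI = 81.9 / 1.53^2
BMI = 34.99 kg/m^2


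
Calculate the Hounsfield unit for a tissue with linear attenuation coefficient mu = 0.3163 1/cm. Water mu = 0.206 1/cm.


HU = ((mu_tissue - mu_water) / mu_water) * 1000
HU = ((0.3163 - 0.206) / 0.206) * 1000
HU = 535.4


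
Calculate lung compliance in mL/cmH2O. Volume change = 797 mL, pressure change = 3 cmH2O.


C = dV / dP
C = 797 / 3
C = 265.7 mL/cmH2O


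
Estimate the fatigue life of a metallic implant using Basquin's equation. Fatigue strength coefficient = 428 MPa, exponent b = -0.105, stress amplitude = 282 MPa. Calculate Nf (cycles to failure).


sigma_a = sigma_f' * (2Nf)^b
2Nf = (sigma_a/sigma_f')^(1/b)
2Nf = (282/428)^(1/-0.105)
2Nf = 53.169605
Nf = 26.58


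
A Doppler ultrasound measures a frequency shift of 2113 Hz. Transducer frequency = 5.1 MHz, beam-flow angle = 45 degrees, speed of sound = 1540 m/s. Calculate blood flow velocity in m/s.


v = fd * c / (2 * f0 * cos(theta))
v = 2113 * 1540 / (2 * 5.1000e+06 * cos(45))
v = 0.4512 m/s


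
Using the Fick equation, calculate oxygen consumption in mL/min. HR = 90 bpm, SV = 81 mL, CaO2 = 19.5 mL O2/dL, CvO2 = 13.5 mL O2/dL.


CO = HR*SV = 90*81/1000 = 7.29 L/min
a-v O2 diff = 19.5 - 13.5 = 6 mL/dL
VO2 = CO * (CaO2-CvO2) * 10 dL/L
VO2 = 7.29 * 6 * 10
VO2 = 437.4 mL/min


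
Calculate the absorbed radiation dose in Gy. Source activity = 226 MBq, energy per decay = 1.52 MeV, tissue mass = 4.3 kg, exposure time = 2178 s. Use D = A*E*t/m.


A = 226 MBq = 2.2600e+08 Bq
E = 1.52 MeV = 2.43504e-13 J
D = A*E*t/m = 2.2600e+08*2.43504e-13*2178/4.3
D = 0.02787 Gy


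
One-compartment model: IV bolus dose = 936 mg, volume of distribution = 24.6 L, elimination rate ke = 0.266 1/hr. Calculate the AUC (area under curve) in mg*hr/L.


C0 = Dose/Vd = 936/24.6 = 38.0488 mg/L
AUC = C0/ke = 38.0488/0.266
AUC = 143 mg*hr/L


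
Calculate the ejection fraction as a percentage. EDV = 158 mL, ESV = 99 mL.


SV = EDV - ESV = 158 - 99 = 59 mL
EF = SV/EDV * 100 = 59/158 * 100
EF = 37.34%


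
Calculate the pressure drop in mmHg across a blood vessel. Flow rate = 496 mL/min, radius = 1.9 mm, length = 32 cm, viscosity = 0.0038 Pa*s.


dP = 8*mu*L*Q / (pi*r^4)
Q = 496 mL/min = 8.26667e-06 m^3/s
dP = 1964.22 Pa = 1964.22 / 133.322 mmHg = 14.73 mmHg


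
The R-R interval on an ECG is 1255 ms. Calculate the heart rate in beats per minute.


HR = 60 / RR_interval(s)
RR = 1255 ms = 1.255 s
HR = 60 / 1.255 = 47.81 bpm


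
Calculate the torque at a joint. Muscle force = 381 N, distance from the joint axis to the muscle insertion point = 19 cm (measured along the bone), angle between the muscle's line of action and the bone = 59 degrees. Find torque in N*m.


Torque = F * d * sin(theta)   (moment arm = d*sin(theta))
d = 19 cm = 0.19 m
Torque = 381 * 0.19 * sin(59)
Torque = 62.05 N*m


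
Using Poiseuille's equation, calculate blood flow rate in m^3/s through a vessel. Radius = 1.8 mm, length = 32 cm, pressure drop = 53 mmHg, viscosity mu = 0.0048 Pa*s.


Q = pi*r^4*dP / (8*mu*L)
r = 0.0018 m, L = 0.32 m
dP = 53 mmHg = 7066.066 Pa
Q = 1.8964e-05 m^3/s


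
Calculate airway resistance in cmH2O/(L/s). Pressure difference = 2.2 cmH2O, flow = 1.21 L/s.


R = dP / flow
R = 2.2 / 1.21
R = 1.818 cmH2O/(L/s)


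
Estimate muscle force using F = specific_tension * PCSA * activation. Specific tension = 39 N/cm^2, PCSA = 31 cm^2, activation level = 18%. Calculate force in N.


F = sigma * PCSA * activation
F = 39 * 31 * 0.18
F = 217.6 N


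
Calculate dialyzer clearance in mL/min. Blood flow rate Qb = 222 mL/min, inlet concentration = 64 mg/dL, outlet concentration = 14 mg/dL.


K = Qb * (Cb_in - Cb_out) / Cb_in
K = 222 * (64 - 14) / 64
K = 173.4 mL/min


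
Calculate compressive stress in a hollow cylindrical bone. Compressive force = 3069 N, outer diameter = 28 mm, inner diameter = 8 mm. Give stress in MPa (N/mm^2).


A = pi*(r_o^2 - r_i^2)
r_o = 14 mm, r_i = 4 mm
A = 565.487 mm^2
sigma = F/A = 3069 / 565.487
sigma = 5.427 MPa


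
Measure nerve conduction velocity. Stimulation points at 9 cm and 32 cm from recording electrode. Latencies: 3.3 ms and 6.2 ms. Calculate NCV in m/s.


Distance = (32 - 9) / 100 = 0.23 m
dt = (6.2 - 3.3) / 1000 = 0.0029 s
NCV = dist / dt = 79.31 m/s


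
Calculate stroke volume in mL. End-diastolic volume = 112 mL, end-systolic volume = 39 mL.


SV = EDV - ESV
SV = 112 - 39
SV = 73 mL


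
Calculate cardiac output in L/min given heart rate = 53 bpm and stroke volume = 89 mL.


CO = HR * SV
CO = 53 * 89 / 1000
CO = 4.717 L/min


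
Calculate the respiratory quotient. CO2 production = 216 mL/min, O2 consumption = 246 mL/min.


RQ = VCO2 / VO2
RQ = 216 / 246
RQ = 0.878


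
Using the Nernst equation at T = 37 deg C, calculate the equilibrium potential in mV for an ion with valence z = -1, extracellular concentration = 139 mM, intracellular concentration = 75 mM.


E = (RT/(zF)) * ln(C_out/C_in)
T = 37 + 273.15 = 310.15 K
E = (8.314 * 310.15 / (-1 * 96485)) * ln(139/75)
E = -16.49 mV


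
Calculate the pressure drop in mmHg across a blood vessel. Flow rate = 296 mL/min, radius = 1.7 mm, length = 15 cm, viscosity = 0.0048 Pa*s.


dP = 8*mu*L*Q / (pi*r^4)
Q = 296 mL/min = 4.93333e-06 m^3/s
dP = 1082.97 Pa = 1082.97 / 133.322 mmHg = 8.123 mmHg


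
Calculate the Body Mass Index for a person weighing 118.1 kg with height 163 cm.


BMI = weight / height^2
height = 163 cm = 1.63 m
BMI = 118.1 / 1.63^2
BMI = 44.45 kg/m^2


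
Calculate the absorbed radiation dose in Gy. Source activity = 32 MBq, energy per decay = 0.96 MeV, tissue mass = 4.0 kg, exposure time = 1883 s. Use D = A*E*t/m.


A = 32 MBq = 3.2000e+07 Bq
E = 0.96 MeV = 1.53792e-13 J
D = A*E*t/m = 3.2000e+07*1.53792e-13*1883/4.0
D = 0.002317 Gy


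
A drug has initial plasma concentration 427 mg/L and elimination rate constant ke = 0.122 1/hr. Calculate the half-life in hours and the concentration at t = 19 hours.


t_half = ln(2) / ke = 0.693147 / 0.122 = 5.682 hr
C(t) = C0 * exp(-ke*t) = 427 * exp(-0.122*19)
C(19) = 42.05 mg/L


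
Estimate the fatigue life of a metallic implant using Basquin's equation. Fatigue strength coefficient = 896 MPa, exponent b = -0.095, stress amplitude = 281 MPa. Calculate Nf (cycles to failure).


sigma_a = sigma_f' * (2Nf)^b
2Nf = (sigma_a/sigma_f')^(1/b)
2Nf = (281/896)^(1/-0.095)
2Nf = 200018.62
Nf = 1e+05


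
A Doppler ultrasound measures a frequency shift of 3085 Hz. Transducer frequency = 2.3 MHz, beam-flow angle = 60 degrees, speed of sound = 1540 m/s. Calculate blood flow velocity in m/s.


v = fd * c / (2 * f0 * cos(theta))
v = 3085 * 1540 / (2 * 2.3000e+06 * cos(60))
v = 2.066 m/s


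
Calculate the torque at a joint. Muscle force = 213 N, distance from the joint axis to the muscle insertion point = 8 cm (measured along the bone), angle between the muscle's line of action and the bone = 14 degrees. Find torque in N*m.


Torque = F * d * sin(theta)   (moment arm = d*sin(theta))
d = 8 cm = 0.08 m
Torque = 213 * 0.08 * sin(14)
Torque = 4.122 N*m


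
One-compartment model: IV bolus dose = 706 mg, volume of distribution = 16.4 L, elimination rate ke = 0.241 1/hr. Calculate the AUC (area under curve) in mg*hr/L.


C0 = Dose/Vd = 706/16.4 = 43.0488 mg/L
AUC = C0/ke = 43.0488/0.241
AUC = 178.6 mg*hr/L


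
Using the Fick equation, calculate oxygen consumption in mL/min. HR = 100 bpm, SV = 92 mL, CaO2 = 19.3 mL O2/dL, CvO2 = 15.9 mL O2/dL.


CO = HR*SV = 100*92/1000 = 9.2 L/min
a-v O2 diff = 19.3 - 15.9 = 3.4 mL/dL
VO2 = CO * (CaO2-CvO2) * 10 dL/L
VO2 = 9.2 * 3.4 * 10
VO2 = 312.8 mL/min


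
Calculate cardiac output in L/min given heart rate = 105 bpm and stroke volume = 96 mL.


CO = HR * SV
CO = 105 * 96 / 1000
CO = 10.08 L/min


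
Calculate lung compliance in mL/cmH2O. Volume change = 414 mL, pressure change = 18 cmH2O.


C = dV / dP
C = 414 / 18
C = 23 mL/cmH2O


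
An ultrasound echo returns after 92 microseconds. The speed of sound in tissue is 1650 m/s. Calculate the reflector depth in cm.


depth = c * t / 2
t = 92 us = 9.2000e-05 s
depth = 1650 * 9.2000e-05 / 2
depth = 0.0759 m = 7.59 cm


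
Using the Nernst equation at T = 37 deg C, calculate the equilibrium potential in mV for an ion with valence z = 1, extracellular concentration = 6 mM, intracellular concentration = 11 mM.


E = (RT/(zF)) * ln(C_out/C_in)
T = 37 + 273.15 = 310.15 K
E = (8.314 * 310.15 / (1 * 96485)) * ln(6/11)
E = -16.2 mV


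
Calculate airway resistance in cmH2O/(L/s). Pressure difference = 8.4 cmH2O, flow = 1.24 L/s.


R = dP / flow
R = 8.4 / 1.24
R = 6.774 cmH2O/(L/s)


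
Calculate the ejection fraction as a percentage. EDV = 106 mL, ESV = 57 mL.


SV = EDV - ESV = 106 - 57 = 49 mL
EF = SV/EDV * 100 = 49/106 * 100
EF = 46.23%


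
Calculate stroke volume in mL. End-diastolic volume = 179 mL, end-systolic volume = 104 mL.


SV = EDV - ESV
SV = 179 - 104
SV = 75 mL


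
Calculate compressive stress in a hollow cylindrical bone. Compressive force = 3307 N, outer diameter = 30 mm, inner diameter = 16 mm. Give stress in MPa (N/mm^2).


A = pi*(r_o^2 - r_i^2)
r_o = 15 mm, r_i = 8 mm
A = 505.796 mm^2
sigma = F/A = 3307 / 505.796
sigma = 6.538 MPa


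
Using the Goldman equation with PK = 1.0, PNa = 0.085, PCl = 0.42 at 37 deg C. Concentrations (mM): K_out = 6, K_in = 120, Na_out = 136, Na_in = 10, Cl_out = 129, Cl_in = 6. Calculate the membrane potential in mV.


Vm = (RT/F)*ln((PK*Ko + PNa*Nao + PCl*Cli)/(PK*Ki + PNa*Nai + PCl*Clo))
Numer = 20.08, Denom = 175.03
Vm = -57.87 mV


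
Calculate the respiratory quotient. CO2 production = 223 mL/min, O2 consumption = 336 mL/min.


RQ = VCO2 / VO2
RQ = 223 / 336
RQ = 0.6637


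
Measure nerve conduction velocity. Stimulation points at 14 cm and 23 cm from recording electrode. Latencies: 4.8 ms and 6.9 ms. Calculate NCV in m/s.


Distance = (23 - 14) / 100 = 0.09 m
dt = (6.9 - 4.8) / 1000 = 0.0021 s
NCV = dist / dt = 42.86 m/s


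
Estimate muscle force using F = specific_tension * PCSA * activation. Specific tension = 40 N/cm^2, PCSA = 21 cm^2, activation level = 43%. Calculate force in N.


F = sigma * PCSA * activation
F = 40 * 21 * 0.43
F = 361.2 N


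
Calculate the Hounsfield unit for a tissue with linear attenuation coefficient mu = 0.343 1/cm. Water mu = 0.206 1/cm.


HU = ((mu_tissue - mu_water) / mu_water) * 1000
HU = ((0.343 - 0.206) / 0.206) * 1000
HU = 665


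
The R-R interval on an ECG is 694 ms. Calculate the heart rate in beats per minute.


HR = 60 / RR_interval(s)
RR = 694 ms = 0.694 s
HR = 60 / 0.694 = 86.46 bpm


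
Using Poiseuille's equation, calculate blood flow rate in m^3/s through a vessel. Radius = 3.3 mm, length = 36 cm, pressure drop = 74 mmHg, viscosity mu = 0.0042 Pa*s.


Q = pi*r^4*dP / (8*mu*L)
r = 0.0033 m, L = 0.36 m
dP = 74 mmHg = 9865.828 Pa
Q = 3.0388e-04 m^3/s


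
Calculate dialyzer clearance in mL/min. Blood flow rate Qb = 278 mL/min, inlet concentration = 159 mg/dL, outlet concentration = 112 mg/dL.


K = Qb * (Cb_in - Cb_out) / Cb_in
K = 278 * (159 - 112) / 159
K = 82.18 mL/min


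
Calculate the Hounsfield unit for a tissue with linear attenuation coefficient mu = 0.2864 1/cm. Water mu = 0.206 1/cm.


HU = ((mu_tissue - mu_water) / mu_water) * 1000
HU = ((0.2864 - 0.206) / 0.206) * 1000
HU = 390.3


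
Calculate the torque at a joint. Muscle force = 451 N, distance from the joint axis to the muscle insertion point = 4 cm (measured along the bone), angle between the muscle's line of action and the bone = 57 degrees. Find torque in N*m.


Torque = F * d * sin(theta)   (moment arm = d*sin(theta))
d = 4 cm = 0.04 m
Torque = 451 * 0.04 * sin(57)
Torque = 15.13 N*m


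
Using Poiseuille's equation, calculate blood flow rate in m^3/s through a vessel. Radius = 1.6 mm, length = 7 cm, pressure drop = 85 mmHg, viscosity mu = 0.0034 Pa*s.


Q = pi*r^4*dP / (8*mu*L)
r = 0.0016 m, L = 0.07 m
dP = 85 mmHg = 11332.37 Pa
Q = 1.2254e-04 m^3/s


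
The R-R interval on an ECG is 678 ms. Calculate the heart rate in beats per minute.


HR = 60 / RR_interval(s)
RR = 678 ms = 0.678 s
HR = 60 / 0.678 = 88.5 bpm


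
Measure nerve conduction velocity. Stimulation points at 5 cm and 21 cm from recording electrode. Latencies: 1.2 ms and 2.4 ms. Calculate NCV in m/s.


Distance = (21 - 5) / 100 = 0.16 m
dt = (2.4 - 1.2) / 1000 = 0.0012 s
NCV = dist / dt = 133.3 m/s


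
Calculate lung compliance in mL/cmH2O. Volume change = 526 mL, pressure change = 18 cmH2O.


C = dV / dP
C = 526 / 18
C = 29.22 mL/cmH2O


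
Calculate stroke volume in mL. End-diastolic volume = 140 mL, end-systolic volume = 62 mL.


SV = EDV - ESV
SV = 140 - 62
SV = 78 mL


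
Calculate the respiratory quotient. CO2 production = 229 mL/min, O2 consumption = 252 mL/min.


RQ = VCO2 / VO2
RQ = 229 / 252
RQ = 0.9087


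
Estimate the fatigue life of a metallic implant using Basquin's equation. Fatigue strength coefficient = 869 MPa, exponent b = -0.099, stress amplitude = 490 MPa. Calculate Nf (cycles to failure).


sigma_a = sigma_f' * (2Nf)^b
2Nf = (sigma_a/sigma_f')^(1/b)
2Nf = (490/869)^(1/-0.099)
2Nf = 326.11492
Nf = 163.1


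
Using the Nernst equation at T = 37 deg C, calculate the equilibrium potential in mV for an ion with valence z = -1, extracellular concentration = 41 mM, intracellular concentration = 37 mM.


E = (RT/(zF)) * ln(C_out/C_in)
T = 37 + 273.15 = 310.15 K
E = (8.314 * 310.15 / (-1 * 96485)) * ln(41/37)
E = -2.743 mV


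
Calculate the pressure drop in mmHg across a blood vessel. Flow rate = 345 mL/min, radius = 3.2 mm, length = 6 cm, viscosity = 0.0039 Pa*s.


dP = 8*mu*L*Q / (pi*r^4)
Q = 345 mL/min = 5.75e-06 m^3/s
dP = 32.6756 Pa = 32.6756 / 133.322 mmHg = 0.2451 mmHg


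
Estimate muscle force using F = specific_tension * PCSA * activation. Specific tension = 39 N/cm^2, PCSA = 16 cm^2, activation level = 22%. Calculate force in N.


F = sigma * PCSA * activation
F = 39 * 16 * 0.22
F = 137.3 N


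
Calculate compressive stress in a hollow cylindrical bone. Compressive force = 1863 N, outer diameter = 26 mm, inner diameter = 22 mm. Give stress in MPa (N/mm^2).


A = pi*(r_o^2 - r_i^2)
r_o = 13 mm, r_i = 11 mm
A = 150.796 mm^2
sigma = F/A = 1863 / 150.796
sigma = 12.35 MPa


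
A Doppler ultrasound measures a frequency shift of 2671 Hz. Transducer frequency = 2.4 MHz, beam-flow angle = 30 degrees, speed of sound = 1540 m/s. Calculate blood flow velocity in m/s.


v = fd * c / (2 * f0 * cos(theta))
v = 2671 * 1540 / (2 * 2.4000e+06 * cos(30))
v = 0.9895 m/s


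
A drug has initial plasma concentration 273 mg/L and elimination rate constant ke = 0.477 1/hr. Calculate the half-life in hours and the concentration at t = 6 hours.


t_half = ln(2) / ke = 0.693147 / 0.477 = 1.453 hr
C(t) = C0 * exp(-ke*t) = 273 * exp(-0.477*6)
C(6) = 15.6 mg/L


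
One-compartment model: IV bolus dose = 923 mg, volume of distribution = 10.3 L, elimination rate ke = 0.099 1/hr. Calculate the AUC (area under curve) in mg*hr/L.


C0 = Dose/Vd = 923/10.3 = 89.6117 mg/L
AUC = C0/ke = 89.6117/0.099
AUC = 905.2 mg*hr/L


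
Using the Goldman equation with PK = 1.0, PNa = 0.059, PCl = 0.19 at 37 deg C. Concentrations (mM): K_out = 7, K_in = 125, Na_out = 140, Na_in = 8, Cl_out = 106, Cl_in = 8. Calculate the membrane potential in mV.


Vm = (RT/F)*ln((PK*Ko + PNa*Nao + PCl*Cli)/(PK*Ki + PNa*Nai + PCl*Clo))
Numer = 16.78, Denom = 145.612
Vm = -57.75 mV


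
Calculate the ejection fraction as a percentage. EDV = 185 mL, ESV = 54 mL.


SV = EDV - ESV = 185 - 54 = 131 mL
EF = SV/EDV * 100 = 131/185 * 100
EF = 70.81%


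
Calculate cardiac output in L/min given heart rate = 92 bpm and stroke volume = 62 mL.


CO = HR * SV
CO = 92 * 62 / 1000
CO = 5.704 L/min


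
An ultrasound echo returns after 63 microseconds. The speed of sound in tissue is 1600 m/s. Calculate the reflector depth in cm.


depth = c * t / 2
t = 63 us = 6.3000e-05 s
depth = 1600 * 6.3000e-05 / 2
depth = 0.0504 m = 5.04 cm


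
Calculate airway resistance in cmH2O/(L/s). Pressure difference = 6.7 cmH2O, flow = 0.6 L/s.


R = dP / flow
R = 6.7 / 0.6
R = 11.17 cmH2O/(L/s)


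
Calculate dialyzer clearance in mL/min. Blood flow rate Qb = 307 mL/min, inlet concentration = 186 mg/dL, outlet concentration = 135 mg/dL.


K = Qb * (Cb_in - Cb_out) / Cb_in
K = 307 * (186 - 135) / 186
K = 84.18 mL/min


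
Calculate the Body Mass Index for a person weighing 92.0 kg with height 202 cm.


BMI = weight / height^2
height = 202 cm = 2.02 m
BMI = 92.0 / 2.02^2
BMI = 22.55 kg/m^2


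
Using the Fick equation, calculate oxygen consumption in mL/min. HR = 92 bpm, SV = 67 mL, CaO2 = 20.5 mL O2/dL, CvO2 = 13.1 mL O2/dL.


CO = HR*SV = 92*67/1000 = 6.164 L/min
a-v O2 diff = 20.5 - 13.1 = 7.4 mL/dL
VO2 = CO * (CaO2-CvO2) * 10 dL/L
VO2 = 6.164 * 7.4 * 10
VO2 = 456.1 mL/min


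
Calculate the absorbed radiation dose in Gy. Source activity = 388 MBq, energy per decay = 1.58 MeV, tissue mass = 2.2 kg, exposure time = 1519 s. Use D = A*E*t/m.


A = 388 MBq = 3.8800e+08 Bq
E = 1.58 MeV = 2.53116e-13 J
D = A*E*t/m = 3.8800e+08*2.53116e-13*1519/2.2
D = 0.06781 Gy


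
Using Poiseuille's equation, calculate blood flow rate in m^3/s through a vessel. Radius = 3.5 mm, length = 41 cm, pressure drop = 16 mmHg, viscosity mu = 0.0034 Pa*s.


Q = pi*r^4*dP / (8*mu*L)
r = 0.0035 m, L = 0.41 m
dP = 16 mmHg = 2133.152 Pa
Q = 9.0176e-05 m^3/s


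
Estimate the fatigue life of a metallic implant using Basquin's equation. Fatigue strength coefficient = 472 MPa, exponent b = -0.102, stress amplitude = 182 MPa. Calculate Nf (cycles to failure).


sigma_a = sigma_f' * (2Nf)^b
2Nf = (sigma_a/sigma_f')^(1/b)
2Nf = (182/472)^(1/-0.102)
2Nf = 11417.079
Nf = 5709


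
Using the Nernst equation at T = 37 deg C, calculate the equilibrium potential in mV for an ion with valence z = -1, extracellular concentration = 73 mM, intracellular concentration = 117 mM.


E = (RT/(zF)) * ln(C_out/C_in)
T = 37 + 273.15 = 310.15 K
E = (8.314 * 310.15 / (-1 * 96485)) * ln(73/117)
E = 12.61 mV


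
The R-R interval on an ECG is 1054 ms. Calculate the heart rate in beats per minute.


HR = 60 / RR_interval(s)
RR = 1054 ms = 1.054 s
HR = 60 / 1.054 = 56.93 bpm


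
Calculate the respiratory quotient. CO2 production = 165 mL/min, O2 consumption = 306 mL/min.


RQ = VCO2 / VO2
RQ = 165 / 306
RQ = 0.5392


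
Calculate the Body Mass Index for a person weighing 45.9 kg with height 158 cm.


BMI = weight / height^2
height = 158 cm = 1.58 m
BMI = 45.9 / 1.58^2
BMI = 18.39 kg/m^2


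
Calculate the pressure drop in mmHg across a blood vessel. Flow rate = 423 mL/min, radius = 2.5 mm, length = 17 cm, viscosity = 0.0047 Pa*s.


dP = 8*mu*L*Q / (pi*r^4)
Q = 423 mL/min = 7.05e-06 m^3/s
dP = 367.211 Pa = 367.211 / 133.322 mmHg = 2.754 mmHg


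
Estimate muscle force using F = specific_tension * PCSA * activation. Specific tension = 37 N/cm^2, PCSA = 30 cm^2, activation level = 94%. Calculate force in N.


F = sigma * PCSA * activation
F = 37 * 30 * 0.94
F = 1043 N


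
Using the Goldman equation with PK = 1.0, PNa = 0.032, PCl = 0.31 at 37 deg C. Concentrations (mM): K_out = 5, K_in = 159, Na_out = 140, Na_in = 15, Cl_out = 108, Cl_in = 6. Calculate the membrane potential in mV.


Vm = (RT/F)*ln((PK*Ko + PNa*Nao + PCl*Cli)/(PK*Ki + PNa*Nai + PCl*Clo))
Numer = 11.34, Denom = 192.96
Vm = -75.74 mV


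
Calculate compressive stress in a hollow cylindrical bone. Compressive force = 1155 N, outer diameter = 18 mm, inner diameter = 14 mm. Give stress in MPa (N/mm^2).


A = pi*(r_o^2 - r_i^2)
r_o = 9 mm, r_i = 7 mm
A = 100.531 mm^2
sigma = F/A = 1155 / 100.531
sigma = 11.49 MPa


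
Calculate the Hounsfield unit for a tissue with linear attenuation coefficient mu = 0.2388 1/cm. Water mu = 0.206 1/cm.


HU = ((mu_tissue - mu_water) / mu_water) * 1000
HU = ((0.2388 - 0.206) / 0.206) * 1000
HU = 159.2


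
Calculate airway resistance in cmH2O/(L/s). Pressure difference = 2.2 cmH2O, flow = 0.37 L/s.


R = dP / flow
R = 2.2 / 0.37
R = 5.946 cmH2O/(L/s)


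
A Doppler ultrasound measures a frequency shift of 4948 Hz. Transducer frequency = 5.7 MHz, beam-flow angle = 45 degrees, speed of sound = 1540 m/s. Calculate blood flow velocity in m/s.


v = fd * c / (2 * f0 * cos(theta))
v = 4948 * 1540 / (2 * 5.7000e+06 * cos(45))
v = 0.9453 m/s


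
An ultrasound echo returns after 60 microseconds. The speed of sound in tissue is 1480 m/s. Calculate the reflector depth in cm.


depth = c * t / 2
t = 60 us = 6.0000e-05 s
depth = 1480 * 6.0000e-05 / 2
depth = 0.0444 m = 4.44 cm


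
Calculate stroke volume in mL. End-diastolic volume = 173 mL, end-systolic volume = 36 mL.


SV = EDV - ESV
SV = 173 - 36
SV = 137 mL


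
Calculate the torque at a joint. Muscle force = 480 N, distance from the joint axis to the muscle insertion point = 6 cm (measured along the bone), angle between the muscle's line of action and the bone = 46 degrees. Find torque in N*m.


Torque = F * d * sin(theta)   (moment arm = d*sin(theta))
d = 6 cm = 0.06 m
Torque = 480 * 0.06 * sin(46)
Torque = 20.72 N*m


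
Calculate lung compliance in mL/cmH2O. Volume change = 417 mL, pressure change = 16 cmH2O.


C = dV / dP
C = 417 / 16
C = 26.06 mL/cmH2O


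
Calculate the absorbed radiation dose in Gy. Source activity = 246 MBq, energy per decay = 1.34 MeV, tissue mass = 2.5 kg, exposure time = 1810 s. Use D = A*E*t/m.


A = 246 MBq = 2.4600e+08 Bq
E = 1.34 MeV = 2.14668e-13 J
D = A*E*t/m = 2.4600e+08*2.14668e-13*1810/2.5
D = 0.03823 Gy


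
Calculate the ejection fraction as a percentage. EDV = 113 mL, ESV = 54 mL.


SV = EDV - ESV = 113 - 54 = 59 mL
EF = SV/EDV * 100 = 59/113 * 100
EF = 52.21%


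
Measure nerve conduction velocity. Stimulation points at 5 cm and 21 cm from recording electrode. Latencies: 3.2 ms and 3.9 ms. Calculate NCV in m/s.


Distance = (21 - 5) / 100 = 0.16 m
dt = (3.9 - 3.2) / 1000 = 7.0000e-04 s
NCV = dist / dt = 228.6 m/s


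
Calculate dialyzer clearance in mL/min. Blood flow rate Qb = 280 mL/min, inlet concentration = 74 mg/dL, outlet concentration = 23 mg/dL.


K = Qb * (Cb_in - Cb_out) / Cb_in
K = 280 * (74 - 23) / 74
K = 193 mL/min


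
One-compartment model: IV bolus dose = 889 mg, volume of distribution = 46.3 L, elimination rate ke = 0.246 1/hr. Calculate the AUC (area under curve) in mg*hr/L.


C0 = Dose/Vd = 889/46.3 = 19.2009 mg/L
AUC = C0/ke = 19.2009/0.246
AUC = 78.05 mg*hr/L


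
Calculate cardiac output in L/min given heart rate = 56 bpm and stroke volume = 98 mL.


CO = HR * SV
CO = 56 * 98 / 1000
CO = 5.488 L/min


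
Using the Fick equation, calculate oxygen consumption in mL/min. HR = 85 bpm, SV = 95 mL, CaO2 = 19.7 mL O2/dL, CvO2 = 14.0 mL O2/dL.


CO = HR*SV = 85*95/1000 = 8.075 L/min
a-v O2 diff = 19.7 - 14.0 = 5.7 mL/dL
VO2 = CO * (CaO2-CvO2) * 10 dL/L
VO2 = 8.075 * 5.7 * 10
VO2 = 460.3 mL/min


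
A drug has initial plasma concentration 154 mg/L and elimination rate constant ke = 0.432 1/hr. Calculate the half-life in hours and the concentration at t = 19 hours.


t_half = ln(2) / ke = 0.693147 / 0.432 = 1.605 hr
C(t) = C0 * exp(-ke*t) = 154 * exp(-0.432*19)
C(19) = 0.04196 mg/L


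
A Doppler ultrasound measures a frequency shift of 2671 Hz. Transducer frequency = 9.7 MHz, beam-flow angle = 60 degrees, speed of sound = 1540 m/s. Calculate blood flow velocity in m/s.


v = fd * c / (2 * f0 * cos(theta))
v = 2671 * 1540 / (2 * 9.7000e+06 * cos(60))
v = 0.4241 m/s


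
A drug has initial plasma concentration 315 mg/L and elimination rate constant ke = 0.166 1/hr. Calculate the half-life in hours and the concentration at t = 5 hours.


t_half = ln(2) / ke = 0.693147 / 0.166 = 4.176 hr
C(t) = C0 * exp(-ke*t) = 315 * exp(-0.166*5)
C(5) = 137.4 mg/L


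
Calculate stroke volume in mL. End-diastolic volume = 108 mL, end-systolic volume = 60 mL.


SV = EDV - ESV
SV = 108 - 60
SV = 48 mL


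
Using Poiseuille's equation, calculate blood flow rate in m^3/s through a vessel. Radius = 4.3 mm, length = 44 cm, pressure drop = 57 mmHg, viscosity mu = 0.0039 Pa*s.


Q = pi*r^4*dP / (8*mu*L)
r = 0.0043 m, L = 0.44 m
dP = 57 mmHg = 7599.354 Pa
Q = 5.9456e-04 m^3/s


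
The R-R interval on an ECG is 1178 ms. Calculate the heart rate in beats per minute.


HR = 60 / RR_interval(s)
RR = 1178 ms = 1.178 s
HR = 60 / 1.178 = 50.93 bpm


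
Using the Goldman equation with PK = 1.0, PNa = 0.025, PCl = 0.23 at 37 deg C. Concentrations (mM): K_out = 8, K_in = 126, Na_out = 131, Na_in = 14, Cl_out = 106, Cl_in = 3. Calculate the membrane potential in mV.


Vm = (RT/F)*ln((PK*Ko + PNa*Nao + PCl*Cli)/(PK*Ki + PNa*Nai + PCl*Clo))
Numer = 11.965, Denom = 150.73
Vm = -67.71 mV


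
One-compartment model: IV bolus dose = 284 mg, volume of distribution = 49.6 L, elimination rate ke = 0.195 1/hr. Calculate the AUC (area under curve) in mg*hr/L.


C0 = Dose/Vd = 284/49.6 = 5.72581 mg/L
AUC = C0/ke = 5.72581/0.195
AUC = 29.36 mg*hr/L


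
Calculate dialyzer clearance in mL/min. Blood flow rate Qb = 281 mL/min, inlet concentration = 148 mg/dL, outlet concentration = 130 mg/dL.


K = Qb * (Cb_in - Cb_out) / Cb_in
K = 281 * (148 - 130) / 148
K = 34.18 mL/min


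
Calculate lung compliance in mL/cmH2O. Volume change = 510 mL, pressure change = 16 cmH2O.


C = dV / dP
C = 510 / 16
C = 31.88 mL/cmH2O


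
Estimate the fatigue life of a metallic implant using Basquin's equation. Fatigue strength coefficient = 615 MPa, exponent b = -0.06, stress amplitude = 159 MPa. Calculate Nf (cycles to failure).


sigma_a = sigma_f' * (2Nf)^b
2Nf = (sigma_a/sigma_f')^(1/b)
2Nf = (159/615)^(1/-0.06)
2Nf = 6.1844326e+09
Nf = 3.0922e+09


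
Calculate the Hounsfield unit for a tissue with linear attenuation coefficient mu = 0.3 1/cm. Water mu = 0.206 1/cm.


HU = ((mu_tissue - mu_water) / mu_water) * 1000
HU = ((0.3 - 0.206) / 0.206) * 1000
HU = 456.3


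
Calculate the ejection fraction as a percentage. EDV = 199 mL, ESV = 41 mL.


SV = EDV - ESV = 199 - 41 = 158 mL
EF = SV/EDV * 100 = 158/199 * 100
EF = 79.4%


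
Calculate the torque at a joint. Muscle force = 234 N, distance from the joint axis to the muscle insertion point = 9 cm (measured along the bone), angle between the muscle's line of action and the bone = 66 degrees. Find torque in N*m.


Torque = F * d * sin(theta)   (moment arm = d*sin(theta))
d = 9 cm = 0.09 m
Torque = 234 * 0.09 * sin(66)
Torque = 19.24 N*m


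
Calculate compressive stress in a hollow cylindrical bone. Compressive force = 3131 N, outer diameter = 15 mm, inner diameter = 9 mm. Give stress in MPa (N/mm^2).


A = pi*(r_o^2 - r_i^2)
r_o = 7.5 mm, r_i = 4.5 mm
A = 113.097 mm^2
sigma = F/A = 3131 / 113.097
sigma = 27.68 MPa


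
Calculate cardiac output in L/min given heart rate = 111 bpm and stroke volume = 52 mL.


CO = HR * SV
CO = 111 * 52 / 1000
CO = 5.772 L/min


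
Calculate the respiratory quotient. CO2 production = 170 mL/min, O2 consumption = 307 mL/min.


RQ = VCO2 / VO2
RQ = 170 / 307
RQ = 0.5537


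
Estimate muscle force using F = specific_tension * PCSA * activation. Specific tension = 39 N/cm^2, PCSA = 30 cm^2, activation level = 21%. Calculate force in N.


F = sigma * PCSA * activation
F = 39 * 30 * 0.21
F = 245.7 N


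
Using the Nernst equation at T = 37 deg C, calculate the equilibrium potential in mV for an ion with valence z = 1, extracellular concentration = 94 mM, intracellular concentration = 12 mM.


E = (RT/(zF)) * ln(C_out/C_in)
T = 37 + 273.15 = 310.15 K
E = (8.314 * 310.15 / (1 * 96485)) * ln(94/12)
E = 55.01 mV


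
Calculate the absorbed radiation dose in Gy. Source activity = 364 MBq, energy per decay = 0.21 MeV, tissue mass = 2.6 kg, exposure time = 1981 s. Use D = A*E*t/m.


A = 364 MBq = 3.6400e+08 Bq
E = 0.21 MeV = 3.3642e-14 J
D = A*E*t/m = 3.6400e+08*3.3642e-14*1981/2.6
D = 0.00933 Gy


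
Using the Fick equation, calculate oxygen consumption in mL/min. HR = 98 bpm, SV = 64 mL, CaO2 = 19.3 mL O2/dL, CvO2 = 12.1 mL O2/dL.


CO = HR*SV = 98*64/1000 = 6.272 L/min
a-v O2 diff = 19.3 - 12.1 = 7.2 mL/dL
VO2 = CO * (CaO2-CvO2) * 10 dL/L
VO2 = 6.272 * 7.2 * 10
VO2 = 451.6 mL/min


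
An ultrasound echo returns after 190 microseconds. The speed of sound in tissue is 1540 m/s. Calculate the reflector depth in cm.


depth = c * t / 2
t = 190 us = 1.9000e-04 s
depth = 1540 * 1.9000e-04 / 2
depth = 0.1463 m = 14.63 cm


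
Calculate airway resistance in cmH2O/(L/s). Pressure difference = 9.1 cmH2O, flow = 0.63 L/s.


R = dP / flow
R = 9.1 / 0.63
R = 14.44 cmH2O/(L/s)


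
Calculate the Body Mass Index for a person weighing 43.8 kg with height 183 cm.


BMI = weight / height^2
height = 183 cm = 1.83 m
BMI = 43.8 / 1.83^2
BMI = 13.08 kg/m^2


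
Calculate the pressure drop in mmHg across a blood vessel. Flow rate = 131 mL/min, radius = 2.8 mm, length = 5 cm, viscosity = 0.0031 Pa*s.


dP = 8*mu*L*Q / (pi*r^4)
Q = 131 mL/min = 2.18333e-06 m^3/s
dP = 14.0204 Pa = 14.0204 / 133.322 mmHg = 0.1052 mmHg


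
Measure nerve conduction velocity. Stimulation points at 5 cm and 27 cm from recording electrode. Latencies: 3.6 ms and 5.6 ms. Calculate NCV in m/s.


Distance = (27 - 5) / 100 = 0.22 m
dt = (5.6 - 3.6) / 1000 = 0.002 s
NCV = dist / dt = 110 m/s


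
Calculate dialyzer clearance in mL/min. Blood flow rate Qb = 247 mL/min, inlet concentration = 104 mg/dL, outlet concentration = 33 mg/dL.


K = Qb * (Cb_in - Cb_out) / Cb_in
K = 247 * (104 - 33) / 104
K = 168.6 mL/min


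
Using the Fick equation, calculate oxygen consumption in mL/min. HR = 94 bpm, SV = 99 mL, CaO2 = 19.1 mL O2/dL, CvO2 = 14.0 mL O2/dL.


CO = HR*SV = 94*99/1000 = 9.306 L/min
a-v O2 diff = 19.1 - 14.0 = 5.1 mL/dL
VO2 = CO * (CaO2-CvO2) * 10 dL/L
VO2 = 9.306 * 5.1 * 10
VO2 = 474.6 mL/min


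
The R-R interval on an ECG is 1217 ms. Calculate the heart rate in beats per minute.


HR = 60 / RR_interval(s)
RR = 1217 ms = 1.217 s
HR = 60 / 1.217 = 49.3 bpm
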